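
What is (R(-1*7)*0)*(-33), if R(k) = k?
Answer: 0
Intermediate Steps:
(R(-1*7)*0)*(-33) = (-1*7*0)*(-33) = -7*0*(-33) = 0*(-33) = 0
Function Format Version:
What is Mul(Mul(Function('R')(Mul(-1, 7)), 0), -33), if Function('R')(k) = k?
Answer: 0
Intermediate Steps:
Mul(Mul(Function('R')(Mul(-1, 7)), 0), -33) = Mul(Mul(Mul(-1, 7), 0), -33) = Mul(Mul(-7, 0), -33) = Mul(0, -33) = 0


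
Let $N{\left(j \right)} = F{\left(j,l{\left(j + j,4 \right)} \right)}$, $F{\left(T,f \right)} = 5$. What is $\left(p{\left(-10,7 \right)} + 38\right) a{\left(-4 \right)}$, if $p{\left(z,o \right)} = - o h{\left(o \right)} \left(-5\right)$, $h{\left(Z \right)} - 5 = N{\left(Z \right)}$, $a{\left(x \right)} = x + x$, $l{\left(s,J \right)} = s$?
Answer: $-3104$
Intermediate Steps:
$N{\left(j \right)} = 5$
$a{\left(x \right)} = 2 x$
$h{\left(Z \right)} = 10$ ($h{\left(Z \right)} = 5 + 5 = 10$)
$p{\left(z,o \right)} = 50 o$ ($p{\left(z,o \right)} = - o 10 \left(-5\right) = - 10 o \left(-5\right) = - \left(-50\right) o = 50 o$)
$\left(p{\left(-10,7 \right)} + 38\right) a{\left(-4 \right)} = \left(50 \cdot 7 + 38\right) 2 \left(-4\right) = \left(350 + 38\right) \left(-8\right) = 388 \left(-8\right) = -3104$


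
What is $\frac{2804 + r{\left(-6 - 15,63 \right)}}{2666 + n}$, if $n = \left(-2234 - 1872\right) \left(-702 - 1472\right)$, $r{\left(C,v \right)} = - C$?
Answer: $\frac{565}{1785822} \approx 0.00031638$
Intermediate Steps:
$n = 8926444$ ($n = \left(-4106\right) \left(-2174\right) = 8926444$)
$\frac{2804 + r{\left(-6 - 15,63 \right)}}{2666 + n} = \frac{2804 - \left(-6 - 15\right)}{2666 + 8926444} = \frac{2804 - -21}{8929110} = \left(2804 + 21\right) \frac{1}{8929110} = 2825 \cdot \frac{1}{8929110} = \frac{565}{1785822}$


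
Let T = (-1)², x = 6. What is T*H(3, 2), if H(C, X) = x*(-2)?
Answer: -12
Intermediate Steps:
H(C, X) = -12 (H(C, X) = 6*(-2) = -12)
T = 1
T*H(3, 2) = 1*(-12) = -12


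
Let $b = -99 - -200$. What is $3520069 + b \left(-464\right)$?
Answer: $3473205$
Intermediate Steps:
$b = 101$ ($b = -99 + 200 = 101$)
$3520069 + b \left(-464\right) = 3520069 + 101 \left(-464\right) = 3520069 - 46864 = 3473205$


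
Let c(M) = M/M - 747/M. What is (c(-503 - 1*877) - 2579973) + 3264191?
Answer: 314740989/460 ≈ 6.8422e+5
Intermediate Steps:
c(M) = 1 - 747/M
(c(-503 - 1*877) - 2579973) + 3264191 = ((-747 + (-503 - 1*877))/(-503 - 1*877) - 2579973) + 3264191 = ((-747 + (-503 - 877))/(-503 - 877) - 2579973) + 3264191 = ((-747 - 1380)/(-1380) - 2579973) + 3264191 = (-1/1380*(-2127) - 2579973) + 3264191 = (709/460 - 2579973) + 3264191 = -1186786871/460 + 3264191 = 314740989/460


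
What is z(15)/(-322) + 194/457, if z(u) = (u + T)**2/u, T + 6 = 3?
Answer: 145202/367885 ≈ 0.39469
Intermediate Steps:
T = -3 (T = -6 + 3 = -3)
z(u) = (-3 + u)**2/u (z(u) = (u - 3)**2/u = (-3 + u)**2/u)
z(15)/(-322) + 194/457 = ((-3 + 15)**2/15)/(-322) + 194/457 = ((1/15)*12**2)*(-1/322) + 194*(1/457) = ((1/15)*144)*(-1/322) + 194/457 = (48/5)*(-1/322) + 194/457 = -24/805 + 194/457 = 145202/367885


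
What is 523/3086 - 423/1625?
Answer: -455503/5014750 ≈ -0.090833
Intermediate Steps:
523/3086 - 423/1625 = -455503/5014750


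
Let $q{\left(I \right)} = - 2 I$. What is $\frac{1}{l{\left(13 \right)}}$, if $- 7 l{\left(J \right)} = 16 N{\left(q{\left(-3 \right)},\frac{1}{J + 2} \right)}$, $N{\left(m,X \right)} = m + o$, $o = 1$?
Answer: $- \frac{1}{16} \approx -0.0625$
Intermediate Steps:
$N{\left(m,X \right)} = 1 + m$ ($N{\left(m,X \right)} = m + 1 = 1 + m$)
$l{\left(J \right)} = -16$ ($l{\left(J \right)} = - \frac{16 \left(1 - -6\right)}{7} = - \frac{16 \left(1 + 6\right)}{7} = - \frac{16 \cdot 7}{7} = \left(- \frac{1}{7}\right) 112 = -16$)
$\frac{1}{l{\left(13 \right)}} = \frac{1}{-16} = - \frac{1}{16}$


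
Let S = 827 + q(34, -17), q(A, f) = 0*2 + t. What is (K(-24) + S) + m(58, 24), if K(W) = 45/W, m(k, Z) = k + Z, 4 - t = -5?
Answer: 7329/8 ≈ 916.13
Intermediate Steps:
t = 9 (t = 4 - 1*(-5) = 4 + 5 = 9)
m(k, Z) = Z + k
q(A, f) = 9 (q(A, f) = 0*2 + 9 = 0 + 9 = 9)
S = 836 (S = 827 + 9 = 836)
(K(-24) + S) + m(58, 24) = (45/(-24) + 836) + (24 + 58) = (45*(-1/24) + 836) + 82 = (-15/8 + 836) + 82 = 6673/8 + 82 = 7329/8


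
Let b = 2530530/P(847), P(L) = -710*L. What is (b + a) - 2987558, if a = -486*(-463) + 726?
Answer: -166087461571/60137 ≈ -2.7618e+6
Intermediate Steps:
b = -253053/60137 (b = 2530530/((-710*847)) = 2530530/(-601370) = 2530530*(-1/601370) = -253053/60137 ≈ -4.2079)
a = 225744 (a = 225018 + 726 = 225744)
(b + a) - 2987558 = (-253053/60137 + 225744) - 2987558 = 13575313875/60137 - 2987558 = -166087461571/60137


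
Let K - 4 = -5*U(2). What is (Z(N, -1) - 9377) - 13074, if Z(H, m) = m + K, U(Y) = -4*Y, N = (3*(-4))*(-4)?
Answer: -22408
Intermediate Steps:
N = 48 (N = -12*(-4) = 48)
K = 44 (K = 4 - (-20)*2 = 4 - 5*(-8) = 4 + 40 = 44)
Z(H, m) = 44 + m (Z(H, m) = m + 44 = 44 + m)
(Z(N, -1) - 9377) - 13074 = ((44 - 1) - 9377) - 13074 = (43 - 9377) - 13074 = -9334 - 13074 = -22408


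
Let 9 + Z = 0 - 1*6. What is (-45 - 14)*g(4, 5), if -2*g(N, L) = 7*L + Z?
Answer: 590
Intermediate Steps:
Z = -15 (Z = -9 + (0 - 1*6) = -9 + (0 - 6) = -9 - 6 = -15)
g(N, L) = 15/2 - 7*L/2 (g(N, L) = -(7*L - 15)/2 = -(-15 + 7*L)/2 = 15/2 - 7*L/2)
(-45 - 14)*g(4, 5) = (-45 - 14)*(15/2 - 7/2*5) = -59*(15/2 - 35/2) = -59*(-10) = 590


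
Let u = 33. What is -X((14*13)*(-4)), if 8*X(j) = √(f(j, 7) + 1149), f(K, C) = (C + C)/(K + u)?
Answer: -√554985995/5560 ≈ -4.2371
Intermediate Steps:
f(K, C) = 2*C/(33 + K) (f(K, C) = (C + C)/(K + 33) = (2*C)/(33 + K) = 2*C/(33 + K))
X(j) = √(1149 + 14/(33 + j))/8 (X(j) = √(2*7/(33 + j) + 1149)/8 = √(14/(33 + j) + 1149)/8 = √(1149 + 14/(33 + j))/8)
-X((14*13)*(-4)) = -√((37931 + 1149*((14*13)*(-4)))/(33 + (14*13)*(-4)))/8 = -√((37931 + 1149*(182*(-4)))/(33 + 182*(-4)))/8 = -√((37931 + 1149*(-728))/(33 - 728))/8 = -√((37931 - 836472)/(-695))/8 = -√(-1/695*(-798541))/8 = -√(798541/695)/8 = -√554985995/695/8 = -√554985995/5560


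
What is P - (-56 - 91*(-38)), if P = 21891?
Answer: 18489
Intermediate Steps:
P - (-56 - 91*(-38)) = 21891 - (-56 - 91*(-38)) = 21891 - (-56 + 3458) = 21891 - 1*3402 = 21891 - 3402 = 18489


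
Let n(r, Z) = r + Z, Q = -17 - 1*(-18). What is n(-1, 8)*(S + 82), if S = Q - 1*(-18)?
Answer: 707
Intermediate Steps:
Q = 1 (Q = -17 + 18 = 1)
S = 19 (S = 1 - 1*(-18) = 1 + 18 = 19)
n(r, Z) = Z + r
n(-1, 8)*(S + 82) = (8 - 1)*(19 + 82) = 7*101 = 707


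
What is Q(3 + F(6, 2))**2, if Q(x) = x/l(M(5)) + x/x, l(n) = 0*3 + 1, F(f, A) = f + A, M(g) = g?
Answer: 144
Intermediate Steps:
F(f, A) = A + f
l(n) = 1 (l(n) = 0 + 1 = 1)
Q(x) = 1 + x (Q(x) = x/1 + x/x = x*1 + 1 = x + 1 = 1 + x)
Q(3 + F(6, 2))**2 = (1 + (3 + (2 + 6)))**2 = (1 + (3 + 8))**2 = (1 + 11)**2 = 12**2 = 144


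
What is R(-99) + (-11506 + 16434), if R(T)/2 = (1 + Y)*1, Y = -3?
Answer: 4924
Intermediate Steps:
R(T) = -4 (R(T) = 2*((1 - 3)*1) = 2*(-2*1) = 2*(-2) = -4)
R(-99) + (-11506 + 16434) = -4 + (-11506 + 16434) = -4 + 4928 = 4924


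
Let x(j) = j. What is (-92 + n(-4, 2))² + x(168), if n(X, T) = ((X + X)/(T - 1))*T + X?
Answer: 12712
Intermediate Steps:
n(X, T) = X + 2*T*X/(-1 + T) (n(X, T) = ((2*X)/(-1 + T))*T + X = (2*X/(-1 + T))*T + X = 2*T*X/(-1 + T) + X = X + 2*T*X/(-1 + T))
(-92 + n(-4, 2))² + x(168) = (-92 - 4*(-1 + 3*2)/(-1 + 2))² + 168 = (-92 - 4*(-1 + 6)/1)² + 168 = (-92 - 4*1*5)² + 168 = (-92 - 20)² + 168 = (-112)² + 168 = 12544 + 168 = 12712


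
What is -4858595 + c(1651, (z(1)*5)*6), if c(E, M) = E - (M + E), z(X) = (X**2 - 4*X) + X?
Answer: -4858535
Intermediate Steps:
z(X) = X**2 - 3*X
c(E, M) = -M (c(E, M) = E - (E + M) = E + (-E - M) = -M)
-4858595 + c(1651, (z(1)*5)*6) = -4858595 - (1*(-3 + 1))*5*6 = -4858595 - (1*(-2))*5*6 = -4858595 - (-2*5)*6 = -4858595 - (-10)*6 = -4858595 - 1*(-60) = -4858595 + 60 = -4858535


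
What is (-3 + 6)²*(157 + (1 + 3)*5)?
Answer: 1593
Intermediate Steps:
(-3 + 6)²*(157 + (1 + 3)*5) = 3²*(157 + 4*5) = 9*(157 + 20) = 9*177 = 1593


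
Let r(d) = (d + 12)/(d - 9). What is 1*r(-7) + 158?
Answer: 2523/16 ≈ 157.69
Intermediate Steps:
r(d) = (12 + d)/(-9 + d)
1*r(-7) + 158 = 1*((12 - 7)/(-9 - 7)) + 158 = 1*(5/(-16)) + 158 = 1*(-1/16*5) + 158 = 1*(-5/16) + 158 = -5/16 + 158 = 2523/16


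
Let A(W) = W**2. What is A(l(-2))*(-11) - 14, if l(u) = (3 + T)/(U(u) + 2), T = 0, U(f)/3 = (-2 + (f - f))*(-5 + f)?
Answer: -2473/176 ≈ -14.051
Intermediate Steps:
U(f) = 30 - 6*f (U(f) = 3*((-2 + (f - f))*(-5 + f)) = 3*((-2 + 0)*(-5 + f)) = 3*(-2*(-5 + f)) = 3*(10 - 2*f) = 30 - 6*f)
l(u) = 3/(32 - 6*u) (l(u) = (3 + 0)/((30 - 6*u) + 2) = 3/(32 - 6*u))
A(l(-2))*(-11) - 14 = (-3/(-32 + 6*(-2)))**2*(-11) - 14 = (-3/(-32 - 12))**2*(-11) - 14 = (-3/(-44))**2*(-11) - 14 = (-3*(-1/44))**2*(-11) - 14 = (3/44)**2*(-11) - 14 = (9/1936)*(-11) - 14 = -9/176 - 14 = -2473/176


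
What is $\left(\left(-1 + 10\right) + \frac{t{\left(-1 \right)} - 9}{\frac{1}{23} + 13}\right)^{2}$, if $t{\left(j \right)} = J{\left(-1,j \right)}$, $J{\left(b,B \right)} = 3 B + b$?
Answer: $\frac{5764801}{90000} \approx 64.053$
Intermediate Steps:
$J{\left(b,B \right)} = b + 3 B$
$t{\left(j \right)} = -1 + 3 j$
$\left(\left(-1 + 10\right) + \frac{t{\left(-1 \right)} - 9}{\frac{1}{23} + 13}\right)^{2} = \left(\left(-1 + 10\right) + \frac{\left(-1 + 3 \left(-1\right)\right) - 9}{\frac{1}{23} + 13}\right)^{2} = \left(9 + \frac{\left(-1 - 3\right) - 9}{\frac{1}{23} + 13}\right)^{2} = \left(9 + \frac{-4 - 9}{\frac{300}{23}}\right)^{2} = \left(9 - \frac{299}{300}\right)^{2} = \left(\frac{2401}{300}\right)^{2} = \frac{5764801}{90000}$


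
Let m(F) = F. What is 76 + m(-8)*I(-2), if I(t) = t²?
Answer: 44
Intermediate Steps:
76 + m(-8)*I(-2) = 76 - 8*(-2)² = 76 - 8*4 = 76 - 32 = 44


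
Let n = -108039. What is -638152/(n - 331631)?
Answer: 319076/219835 ≈ 1.4514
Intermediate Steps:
-638152/(n - 331631) = -638152/(-108039 - 331631) = -638152/(-439670) = -638152*(-1/439670) = 319076/219835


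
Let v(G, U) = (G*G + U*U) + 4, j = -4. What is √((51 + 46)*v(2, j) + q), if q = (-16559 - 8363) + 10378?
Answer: 2*I*√3054 ≈ 110.53*I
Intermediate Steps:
v(G, U) = 4 + G² + U² (v(G, U) = (G² + U²) + 4 = 4 + G² + U²)
q = -14544 (q = -24922 + 10378 = -14544)
√((51 + 46)*v(2, j) + q) = √((51 + 46)*(4 + 2² + (-4)²) - 14544) = √(97*(4 + 4 + 16) - 14544) = √(97*24 - 14544) = √(2328 - 14544) = √(-12216) = 2*I*√3054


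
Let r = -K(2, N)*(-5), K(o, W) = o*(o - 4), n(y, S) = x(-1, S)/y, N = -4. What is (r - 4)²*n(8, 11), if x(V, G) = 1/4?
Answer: 18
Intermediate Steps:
x(V, G) = ¼ (x(V, G) = 1*(¼) = ¼)
n(y, S) = 1/(4*y)
K(o, W) = o*(-4 + o)
r = -20 (r = -2*(-4 + 2)*(-5) = -2*(-2)*(-5) = -1*(-4)*(-5) = 4*(-5) = -20)
(r - 4)²*n(8, 11) = (-20 - 4)²*((¼)/8) = (-24)²*((¼)*(⅛)) = 576*(1/32) = 18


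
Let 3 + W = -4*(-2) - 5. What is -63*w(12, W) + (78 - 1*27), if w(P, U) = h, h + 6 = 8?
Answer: -75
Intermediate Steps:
W = 0 (W = -3 + (-4*(-2) - 5) = -3 + (8 - 5) = -3 + 3 = 0)
h = 2 (h = -6 + 8 = 2)
w(P, U) = 2
-63*w(12, W) + (78 - 1*27) = -63*2 + (78 - 1*27) = -126 + (78 - 27) = -126 + 51 = -75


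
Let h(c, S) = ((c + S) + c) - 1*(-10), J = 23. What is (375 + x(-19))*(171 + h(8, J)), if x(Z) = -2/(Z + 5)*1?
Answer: 577720/7 ≈ 82531.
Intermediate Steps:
h(c, S) = 10 + S + 2*c (h(c, S) = ((S + c) + c) + 10 = (S + 2*c) + 10 = 10 + S + 2*c)
x(Z) = -2/(5 + Z) (x(Z) = -2/(5 + Z)*1 = -2/(5 + Z))
(375 + x(-19))*(171 + h(8, J)) = (375 - 2/(5 - 19))*(171 + (10 + 23 + 2*8)) = (375 - 2/(-14))*(171 + (10 + 23 + 16)) = (375 - 2*(-1/14))*(171 + 49) = (375 + ⅐)*220 = (2626/7)*220 = 577720/7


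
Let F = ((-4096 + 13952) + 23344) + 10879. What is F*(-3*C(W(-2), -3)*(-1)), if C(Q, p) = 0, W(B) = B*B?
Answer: 0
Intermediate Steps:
W(B) = B²
F = 44079 (F = (9856 + 23344) + 10879 = 33200 + 10879 = 44079)
F*(-3*C(W(-2), -3)*(-1)) = 44079*(-3*0*(-1)) = 44079*(0*(-1)) = 44079*0 = 0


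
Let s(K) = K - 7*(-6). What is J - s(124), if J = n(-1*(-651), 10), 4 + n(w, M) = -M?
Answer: -180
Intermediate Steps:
s(K) = 42 + K (s(K) = K + 42 = 42 + K)
n(w, M) = -4 - M
J = -14 (J = -4 - 1*10 = -4 - 10 = -14)
J - s(124) = -14 - (42 + 124) = -14 - 1*166 = -14 - 166 = -180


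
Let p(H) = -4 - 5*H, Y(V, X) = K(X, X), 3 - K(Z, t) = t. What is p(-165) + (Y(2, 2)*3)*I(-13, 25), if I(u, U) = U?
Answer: 896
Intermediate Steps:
K(Z, t) = 3 - t
Y(V, X) = 3 - X
p(-165) + (Y(2, 2)*3)*I(-13, 25) = (-4 - 5*(-165)) + ((3 - 1*2)*3)*25 = (-4 + 825) + ((3 - 2)*3)*25 = 821 + (1*3)*25 = 821 + 3*25 = 821 + 75 = 896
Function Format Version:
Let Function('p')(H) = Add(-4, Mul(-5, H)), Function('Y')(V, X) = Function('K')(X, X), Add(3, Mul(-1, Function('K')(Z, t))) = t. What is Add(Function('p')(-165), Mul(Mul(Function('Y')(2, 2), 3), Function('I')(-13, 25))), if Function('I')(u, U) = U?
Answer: 896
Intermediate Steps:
Function('K')(Z, t) = Add(3, Mul(-1, t))
Function('Y')(V, X) = Add(3, Mul(-1, X))
Add(Function('p')(-165), Mul(Mul(Function('Y')(2, 2), 3), Function('I')(-13, 25))) = Add(Add(-4, Mul(-5, -165)), Mul(Mul(Add(3, Mul(-1, 2)), 3), 25)) = Add(Add(-4, 825), Mul(Mul(Add(3, -2), 3), 25)) = Add(821, Mul(Mul(1, 3), 25)) = Add(821, Mul(3, 25)) = Add(821, 75) = 896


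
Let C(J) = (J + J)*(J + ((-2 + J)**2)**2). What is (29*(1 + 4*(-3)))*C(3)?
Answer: -7656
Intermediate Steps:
C(J) = 2*J*(J + (-2 + J)**4) (C(J) = (2*J)*(J + (-2 + J)**4) = 2*J*(J + (-2 + J)**4))
(29*(1 + 4*(-3)))*C(3) = (29*(1 + 4*(-3)))*(2*3*(3 + (-2 + 3)**4)) = (29*(1 - 12))*(2*3*(3 + 1**4)) = (29*(-11))*(2*3*(3 + 1)) = -638*3*4 = -319*24 = -7656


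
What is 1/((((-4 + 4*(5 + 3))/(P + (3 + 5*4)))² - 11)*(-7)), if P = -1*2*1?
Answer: 9/581 ≈ 0.015491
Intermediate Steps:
P = -2 (P = -2*1 = -2)
1/((((-4 + 4*(5 + 3))/(P + (3 + 5*4)))² - 11)*(-7)) = 1/((((-4 + 4*(5 + 3))/(-2 + (3 + 5*4)))² - 11)*(-7)) = 1/((((-4 + 4*8)/(-2 + (3 + 20)))² - 11)*(-7)) = 1/((((-4 + 32)/(-2 + 23))² - 11)*(-7)) = 1/(((28/21)² - 11)*(-7)) = 1/(((28*(1/21))² - 11)*(-7)) = 1/(((4/3)² - 11)*(-7)) = 1/((16/9 - 11)*(-7)) = 1/(-83/9*(-7)) = 1/(581/9) = 9/581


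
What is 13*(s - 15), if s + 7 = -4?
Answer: -338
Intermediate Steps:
s = -11 (s = -7 - 4 = -11)
13*(s - 15) = 13*(-11 - 15) = 13*(-26) = -338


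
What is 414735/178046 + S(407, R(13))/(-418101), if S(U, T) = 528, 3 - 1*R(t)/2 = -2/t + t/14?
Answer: 57769036649/24813736882 ≈ 2.3281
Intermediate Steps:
R(t) = 6 + 4/t - t/7 (R(t) = 6 - 2*(-2/t + t/14) = 6 + (4/t - t/7) = 6 + 4/t - t/7)
414735/178046 + S(407, R(13))/(-418101) = 414735/178046 + 528/(-418101) = 414735*(1/178046) + 528*(-1/418101) = 414735/178046 - 176/139367 = 57769036649/24813736882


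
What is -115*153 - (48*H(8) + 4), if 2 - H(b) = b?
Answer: -17311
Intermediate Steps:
H(b) = 2 - b
-115*153 - (48*H(8) + 4) = -115*153 - (48*(2 - 1*8) + 4) = -17595 - (48*(2 - 8) + 4) = -17595 - (48*(-6) + 4) = -17595 - (-288 + 4) = -17595 - 1*(-284) = -17595 + 284 = -17311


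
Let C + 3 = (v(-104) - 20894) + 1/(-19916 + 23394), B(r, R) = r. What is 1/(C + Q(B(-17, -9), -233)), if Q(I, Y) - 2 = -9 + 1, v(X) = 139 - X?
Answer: -3478/71855479 ≈ -4.8403e-5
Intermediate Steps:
Q(I, Y) = -6 (Q(I, Y) = 2 + (-9 + 1) = 2 - 8 = -6)
C = -71834611/3478 (C = -3 + (((139 - 1*(-104)) - 20894) + 1/(-19916 + 23394)) = -3 + (((139 + 104) - 20894) + 1/3478) = -3 + ((243 - 20894) + 1/3478) = -3 + (-20651 + 1/3478) = -3 - 71824177/3478 = -71834611/3478 ≈ -20654.)
1/(C + Q(B(-17, -9), -233)) = 1/(-71834611/3478 - 6) = 1/(-71855479/3478) = -3478/71855479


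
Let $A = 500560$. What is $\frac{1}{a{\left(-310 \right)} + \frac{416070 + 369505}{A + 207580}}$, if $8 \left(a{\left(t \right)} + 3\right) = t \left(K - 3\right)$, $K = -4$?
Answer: $\frac{70814}{19074413} \approx 0.0037125$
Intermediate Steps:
$a{\left(t \right)} = -3 - \frac{7 t}{8}$ ($a{\left(t \right)} = -3 + \frac{t \left(-4 - 3\right)}{8} = -3 + \frac{t \left(-7\right)}{8} = -3 + \frac{\left(-7\right) t}{8} = -3 - \frac{7 t}{8}$)
$\frac{1}{a{\left(-310 \right)} + \frac{416070 + 369505}{A + 207580}} = \frac{1}{\left(-3 - - \frac{1085}{4}\right) + \frac{416070 + 369505}{500560 + 207580}} = \frac{1}{\left(-3 + \frac{1085}{4}\right) + \frac{785575}{708140}} = \frac{1}{\frac{1073}{4} + 785575 \cdot \frac{1}{708140}} = \frac{1}{\frac{1073}{4} + \frac{157115}{141628}} = \frac{1}{\frac{19074413}{70814}} = \frac{70814}{19074413}$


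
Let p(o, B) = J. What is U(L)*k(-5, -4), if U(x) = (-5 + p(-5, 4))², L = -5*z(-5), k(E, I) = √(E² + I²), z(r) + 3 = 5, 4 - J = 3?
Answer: 16*√41 ≈ 102.45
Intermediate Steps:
J = 1 (J = 4 - 1*3 = 4 - 3 = 1)
z(r) = 2 (z(r) = -3 + 5 = 2)
p(o, B) = 1
L = -10 (L = -5*2 = -10)
U(x) = 16 (U(x) = (-5 + 1)² = (-4)² = 16)
U(L)*k(-5, -4) = 16*√((-5)² + (-4)²) = 16*√(25 + 16) = 16*√41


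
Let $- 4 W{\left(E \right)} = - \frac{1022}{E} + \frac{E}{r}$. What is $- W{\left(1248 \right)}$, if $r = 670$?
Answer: $\frac{218191}{836160} \approx 0.26094$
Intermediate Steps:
$W{\left(E \right)} = - \frac{E}{2680} + \frac{511}{2 E}$ ($W{\left(E \right)} = - \frac{- \frac{1022}{E} + \frac{E}{670}}{4} = - \frac{E}{2680} + \frac{511}{2 E}$)
$- W{\left(1248 \right)} = - \frac{684740 - 1248^{2}}{2680 \cdot 1248} = - \frac{684740 - 1557504}{2680 \cdot 1248} = - \frac{-872764}{2680 \cdot 1248} = \left(-1\right) \left(- \frac{218191}{836160}\right) = \frac{218191}{836160}$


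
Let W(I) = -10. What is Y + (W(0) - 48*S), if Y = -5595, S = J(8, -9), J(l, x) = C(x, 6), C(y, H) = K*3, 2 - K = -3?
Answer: -6325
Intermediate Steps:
K = 5 (K = 2 - 1*(-3) = 2 + 3 = 5)
C(y, H) = 15 (C(y, H) = 5*3 = 15)
J(l, x) = 15
S = 15
Y + (W(0) - 48*S) = -5595 + (-10 - 48*15) = -5595 + (-10 - 720) = -5595 - 730 = -6325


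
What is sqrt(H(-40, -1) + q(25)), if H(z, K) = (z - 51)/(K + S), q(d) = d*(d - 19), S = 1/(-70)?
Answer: 2*sqrt(302105)/71 ≈ 15.483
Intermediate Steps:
S = -1/70 ≈ -0.014286
q(d) = d*(-19 + d)
H(z, K) = (-51 + z)/(-1/70 + K) (H(z, K) = (z - 51)/(K - 1/70) = (-51 + z)/(-1/70 + K))
sqrt(H(-40, -1) + q(25)) = sqrt(70*(-51 - 40)/(-1 + 70*(-1)) + 25*(-19 + 25)) = sqrt(70*(-91)/(-1 - 70) + 25*6) = sqrt(70*(-91)/(-71) + 150) = sqrt(70*(-1/71)*(-91) + 150) = sqrt(6370/71 + 150) = sqrt(17020/71) = 2*sqrt(302105)/71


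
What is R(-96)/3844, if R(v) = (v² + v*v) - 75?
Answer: 18357/3844 ≈ 4.7755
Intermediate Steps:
R(v) = -75 + 2*v² (R(v) = (v² + v²) - 75 = 2*v² - 75 = -75 + 2*v²)
R(-96)/3844 = (-75 + 2*(-96)²)/3844 = (-75 + 2*9216)*(1/3844) = (-75 + 18432)*(1/3844) = 18357*(1/3844) = 18357/3844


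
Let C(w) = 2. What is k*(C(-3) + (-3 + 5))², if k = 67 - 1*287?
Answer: -3520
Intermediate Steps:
k = -220 (k = 67 - 287 = -220)
k*(C(-3) + (-3 + 5))² = -220*(2 + (-3 + 5))² = -220*(2 + 2)² = -220*4² = -220*16 = -3520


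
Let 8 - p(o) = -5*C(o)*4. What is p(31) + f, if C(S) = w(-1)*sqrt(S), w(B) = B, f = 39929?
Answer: 39937 - 20*sqrt(31) ≈ 39826.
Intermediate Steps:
C(S) = -sqrt(S)
p(o) = 8 - 20*sqrt(o) (p(o) = 8 - (-(-5)*sqrt(o))*4 = 8 - 5*sqrt(o)*4 = 8 - 20*sqrt(o))
p(31) + f = (8 - 20*sqrt(31)) + 39929 = 39937 - 20*sqrt(31)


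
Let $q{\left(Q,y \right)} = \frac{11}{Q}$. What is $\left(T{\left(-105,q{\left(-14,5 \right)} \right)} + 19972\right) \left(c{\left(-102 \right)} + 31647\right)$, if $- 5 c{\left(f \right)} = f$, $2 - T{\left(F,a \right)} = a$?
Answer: $\frac{44278467039}{70} \approx 6.3255 \cdot 10^{8}$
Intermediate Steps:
$T{\left(F,a \right)} = 2 - a$
$c{\left(f \right)} = - \frac{f}{5}$
$\left(T{\left(-105,q{\left(-14,5 \right)} \right)} + 19972\right) \left(c{\left(-102 \right)} + 31647\right) = \left(\left(2 - \frac{11}{-14}\right) + 19972\right) \left(\left(- \frac{1}{5}\right) \left(-102\right) + 31647\right) = \left(\left(2 - 11 \left(- \frac{1}{14}\right)\right) + 19972\right) \left(\frac{102}{5} + 31647\right) = \left(\left(2 - - \frac{11}{14}\right) + 19972\right) \frac{158337}{5} = \left(\left(2 + \frac{11}{14}\right) + 19972\right) \frac{158337}{5} = \left(\frac{39}{14} + 19972\right) \frac{158337}{5} = \frac{279647}{14} \cdot \frac{158337}{5} = \frac{44278467039}{70}$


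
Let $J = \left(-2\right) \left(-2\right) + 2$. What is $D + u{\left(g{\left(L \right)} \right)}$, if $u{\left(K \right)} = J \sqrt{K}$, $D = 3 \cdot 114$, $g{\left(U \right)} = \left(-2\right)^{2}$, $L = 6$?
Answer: $354$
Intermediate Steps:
$g{\left(U \right)} = 4$
$J = 6$ ($J = 4 + 2 = 6$)
$D = 342$
$u{\left(K \right)} = 6 \sqrt{K}$
$D + u{\left(g{\left(L \right)} \right)} = 342 + 6 \sqrt{4} = 342 + 6 \cdot 2 = 342 + 12 = 354$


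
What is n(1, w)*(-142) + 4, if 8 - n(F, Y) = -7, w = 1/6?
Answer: -2126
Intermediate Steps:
w = 1/6 (w = 1*(1/6) = 1/6 ≈ 0.16667)
n(F, Y) = 15 (n(F, Y) = 8 - 1*(-7) = 8 + 7 = 15)
n(1, w)*(-142) + 4 = 15*(-142) + 4 = -2130 + 4 = -2126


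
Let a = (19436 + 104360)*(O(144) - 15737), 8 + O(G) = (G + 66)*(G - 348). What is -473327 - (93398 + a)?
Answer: 7252021935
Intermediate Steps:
O(G) = -8 + (-348 + G)*(66 + G) (O(G) = -8 + (G + 66)*(G - 348) = -8 + (66 + G)*(-348 + G) = -8 + (-348 + G)*(66 + G))
a = -7252588660 (a = (19436 + 104360)*((-22976 + 144² - 282*144) - 15737) = 123796*((-22976 + 20736 - 40608) - 15737) = 123796*(-42848 - 15737) = 123796*(-58585) = -7252588660)
-473327 - (93398 + a) = -473327 - (93398 - 7252588660) = -473327 - 1*(-7252495262) = -473327 + 7252495262 = 7252021935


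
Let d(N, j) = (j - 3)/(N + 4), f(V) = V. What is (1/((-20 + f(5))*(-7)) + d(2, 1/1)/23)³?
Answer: -64/521660125 ≈ -1.2269e-7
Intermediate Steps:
d(N, j) = (-3 + j)/(4 + N)
(1/((-20 + f(5))*(-7)) + d(2, 1/1)/23)³ = (1/((-20 + 5)*(-7)) + ((-3 + 1/1)/(4 + 2))/23)³ = (-⅐/(-15) + ((-3 + 1)/6)*(1/23))³ = (-1/15*(-⅐) + ((⅙)*(-2))*(1/23))³ = (1/105 - ⅓*1/23)³ = (1/105 - 1/69)³ = (-4/805)³ = -64/521660125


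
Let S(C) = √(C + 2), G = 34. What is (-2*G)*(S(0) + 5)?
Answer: -340 - 68*√2 ≈ -436.17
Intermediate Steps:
S(C) = √(2 + C)
(-2*G)*(S(0) + 5) = (-2*34)*(√(2 + 0) + 5) = -68*(√2 + 5) = -68*(5 + √2) = -340 - 68*√2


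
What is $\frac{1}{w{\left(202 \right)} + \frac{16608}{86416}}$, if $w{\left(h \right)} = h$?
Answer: $\frac{5401}{1092040} \approx 0.0049458$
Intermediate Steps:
$\frac{1}{w{\left(202 \right)} + \frac{16608}{86416}} = \frac{1}{202 + \frac{16608}{86416}} = \frac{1}{202 + 16608 \cdot \frac{1}{86416}} = \frac{1}{202 + \frac{1038}{5401}} = \frac{1}{\frac{1092040}{5401}} = \frac{5401}{1092040}$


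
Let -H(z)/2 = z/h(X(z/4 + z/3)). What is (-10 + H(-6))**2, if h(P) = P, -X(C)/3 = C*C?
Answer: 256036/2401 ≈ 106.64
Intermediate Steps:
X(C) = -3*C**2 (X(C) = -3*C*C = -3*C**2)
H(z) = 96/(49*z) (H(z) = -2*z/((-3*(z/4 + z/3)**2)) = -2*z/((-3*49*z**2/144)) = -2*z/((-49*z**2/48)) = -2*z*(-48/(49*z**2)) = -(-96)/(49*z) = 96/(49*z))
(-10 + H(-6))**2 = (-10 + (96/49)/(-6))**2 = (-10 + (96/49)*(-1/6))**2 = (-10 - 16/49)**2 = (-506/49)**2 = 256036/2401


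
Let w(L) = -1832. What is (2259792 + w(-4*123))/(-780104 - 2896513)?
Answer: -2257960/3676617 ≈ -0.61414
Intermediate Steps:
(2259792 + w(-4*123))/(-780104 - 2896513) = (2259792 - 1832)/(-780104 - 2896513) = 2257960/(-3676617) = 2257960*(-1/3676617) = -2257960/3676617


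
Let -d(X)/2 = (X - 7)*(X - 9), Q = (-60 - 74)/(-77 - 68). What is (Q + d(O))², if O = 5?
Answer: 4778596/21025 ≈ 227.28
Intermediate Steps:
Q = 134/145 (Q = -134/(-145) = -134*(-1/145) = 134/145 ≈ 0.92414)
d(X) = -2*(-9 + X)*(-7 + X) (d(X) = -2*(X - 7)*(X - 9) = -2*(-7 + X)*(-9 + X) = -2*(-9 + X)*(-7 + X))
(Q + d(O))² = (134/145 + (-126 - 2*5² + 32*5))² = (134/145 + (-126 - 2*25 + 160))² = (134/145 + (-126 - 50 + 160))² = (134/145 - 16)² = (-2186/145)² = 4778596/21025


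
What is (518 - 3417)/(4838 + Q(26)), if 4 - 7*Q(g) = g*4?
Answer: -20293/33766 ≈ -0.60099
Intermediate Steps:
Q(g) = 4/7 - 4*g/7 (Q(g) = 4/7 - g*4/7 = 4/7 - 4*g/7)
(518 - 3417)/(4838 + Q(26)) = (518 - 3417)/(4838 + (4/7 - 4/7*26)) = -2899/(4838 + (4/7 - 104/7)) = -2899/(4838 - 100/7) = -2899/33766/7 = -2899*7/33766 = -20293/33766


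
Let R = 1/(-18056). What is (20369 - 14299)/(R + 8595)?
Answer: 109599920/155191319 ≈ 0.70622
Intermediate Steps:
R = -1/18056 ≈ -5.5383e-5
(20369 - 14299)/(R + 8595) = (20369 - 14299)/(-1/18056 + 8595) = 6070/(155191319/18056) = 6070*(18056/155191319) = 109599920/155191319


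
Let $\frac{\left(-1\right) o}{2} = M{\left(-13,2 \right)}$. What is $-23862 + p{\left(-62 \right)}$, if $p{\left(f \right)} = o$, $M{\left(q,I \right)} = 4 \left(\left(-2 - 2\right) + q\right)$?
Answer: $-23726$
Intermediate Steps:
$M{\left(q,I \right)} = -16 + 4 q$ ($M{\left(q,I \right)} = 4 \left(\left(-2 - 2\right) + q\right) = 4 \left(-4 + q\right) = -16 + 4 q$)
$o = 136$ ($o = - 2 \left(-16 + 4 \left(-13\right)\right) = - 2 \left(-16 - 52\right) = \left(-2\right) \left(-68\right) = 136$)
$p{\left(f \right)} = 136$
$-23862 + p{\left(-62 \right)} = -23862 + 136 = -23726$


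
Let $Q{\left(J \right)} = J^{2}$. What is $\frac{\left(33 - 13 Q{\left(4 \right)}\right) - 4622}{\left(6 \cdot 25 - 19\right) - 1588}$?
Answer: $\frac{4797}{1457} \approx 3.2924$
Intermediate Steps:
$\frac{\left(33 - 13 Q{\left(4 \right)}\right) - 4622}{\left(6 \cdot 25 - 19\right) - 1588} = \frac{\left(33 - 13 \cdot 4^{2}\right) - 4622}{\left(6 \cdot 25 - 19\right) - 1588} = \frac{\left(33 - 208\right) - 4622}{\left(150 - 19\right) - 1588} = \frac{\left(33 - 208\right) - 4622}{131 - 1588} = \frac{-175 - 4622}{-1457} = \left(-4797\right) \left(- \frac{1}{1457}\right) = \frac{4797}{1457}$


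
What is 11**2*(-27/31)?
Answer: -3267/31 ≈ -105.39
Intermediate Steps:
11**2*(-27/31) = 121*(-27*1/31) = 121*(-27/31) = -3267/31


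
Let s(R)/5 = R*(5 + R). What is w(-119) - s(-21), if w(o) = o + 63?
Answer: -1736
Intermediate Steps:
s(R) = 5*R*(5 + R) (s(R) = 5*(R*(5 + R)) = 5*R*(5 + R))
w(o) = 63 + o
w(-119) - s(-21) = (63 - 119) - 5*(-21)*(5 - 21) = -56 - 5*(-21)*(-16) = -56 - 1*1680 = -56 - 1680 = -1736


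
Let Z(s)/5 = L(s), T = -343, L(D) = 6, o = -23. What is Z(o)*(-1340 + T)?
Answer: -50490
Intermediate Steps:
Z(s) = 30 (Z(s) = 5*6 = 30)
Z(o)*(-1340 + T) = 30*(-1340 - 343) = 30*(-1683) = -50490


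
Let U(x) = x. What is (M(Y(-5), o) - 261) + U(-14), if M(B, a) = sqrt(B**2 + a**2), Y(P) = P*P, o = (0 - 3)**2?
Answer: -275 + sqrt(706) ≈ -248.43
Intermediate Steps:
o = 9 (o = (-3)**2 = 9)
Y(P) = P**2
(M(Y(-5), o) - 261) + U(-14) = (sqrt(((-5)**2)**2 + 9**2) - 261) - 14 = (sqrt(25**2 + 81) - 261) - 14 = (sqrt(625 + 81) - 261) - 14 = (sqrt(706) - 261) - 14 = (-261 + sqrt(706)) - 14 = -275 + sqrt(706)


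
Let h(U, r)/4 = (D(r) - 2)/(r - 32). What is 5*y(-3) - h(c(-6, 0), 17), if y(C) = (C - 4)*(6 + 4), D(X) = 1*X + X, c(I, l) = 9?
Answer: -5122/15 ≈ -341.47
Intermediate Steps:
D(X) = 2*X (D(X) = X + X = 2*X)
y(C) = -40 + 10*C (y(C) = (-4 + C)*10 = -40 + 10*C)
h(U, r) = 4*(-2 + 2*r)/(-32 + r) (h(U, r) = 4*((2*r - 2)/(r - 32)) = 4*((-2 + 2*r)/(-32 + r)) = 4*(-2 + 2*r)/(-32 + r))
5*y(-3) - h(c(-6, 0), 17) = 5*(-40 + 10*(-3)) - 8*(-1 + 17)/(-32 + 17) = 5*(-40 - 30) - 8*16/(-15) = 5*(-70) - 8*(-1)*16/15 = -350 - 1*(-128/15) = -350 + 128/15 = -5122/15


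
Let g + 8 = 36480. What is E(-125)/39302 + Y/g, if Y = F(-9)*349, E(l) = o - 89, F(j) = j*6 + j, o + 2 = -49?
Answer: -434619577/716711272 ≈ -0.60641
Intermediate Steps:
o = -51 (o = -2 - 49 = -51)
g = 36472 (g = -8 + 36480 = 36472)
F(j) = 7*j (F(j) = 6*j + j = 7*j)
E(l) = -140 (E(l) = -51 - 89 = -140)
Y = -21987 (Y = (7*(-9))*349 = -63*349 = -21987)
E(-125)/39302 + Y/g = -140/39302 - 21987/36472 = -140*1/39302 - 21987*1/36472 = -70/19651 - 21987/36472 = -434619577/716711272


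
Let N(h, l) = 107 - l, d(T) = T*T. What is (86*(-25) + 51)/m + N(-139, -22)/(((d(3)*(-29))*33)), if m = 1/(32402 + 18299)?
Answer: -305535836572/2871 ≈ -1.0642e+8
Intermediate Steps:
d(T) = T²
m = 1/50701 ≈ 1.9723e-5
(86*(-25) + 51)/m + N(-139, -22)/(((d(3)*(-29))*33)) = (86*(-25) + 51)/(1/50701) + (107 - 1*(-22))/(((3²*(-29))*33)) = (-2150 + 51)*50701 + (107 + 22)/(((9*(-29))*33)) = -2099*50701 + 129/((-261*33)) = -106421399 + 129/(-8613) = -106421399 + 129*(-1/8613) = -106421399 - 43/2871 = -305535836572/2871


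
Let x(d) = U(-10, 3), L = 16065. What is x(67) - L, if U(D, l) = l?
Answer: -16062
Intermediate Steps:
x(d) = 3
x(67) - L = 3 - 1*16065 = 3 - 16065 = -16062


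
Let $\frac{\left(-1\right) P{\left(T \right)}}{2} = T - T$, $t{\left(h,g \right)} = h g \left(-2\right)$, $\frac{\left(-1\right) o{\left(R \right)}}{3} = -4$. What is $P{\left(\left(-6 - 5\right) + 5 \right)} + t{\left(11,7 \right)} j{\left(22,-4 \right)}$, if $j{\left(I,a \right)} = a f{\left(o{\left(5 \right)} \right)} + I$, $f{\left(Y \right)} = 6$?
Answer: $308$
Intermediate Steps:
$o{\left(R \right)} = 12$ ($o{\left(R \right)} = \left(-3\right) \left(-4\right) = 12$)
$t{\left(h,g \right)} = - 2 g h$ ($t{\left(h,g \right)} = g h \left(-2\right) = - 2 g h$)
$P{\left(T \right)} = 0$ ($P{\left(T \right)} = - 2 \left(T - T\right) = \left(-2\right) 0 = 0$)
$j{\left(I,a \right)} = I + 6 a$ ($j{\left(I,a \right)} = a 6 + I = 6 a + I = I + 6 a$)
$P{\left(\left(-6 - 5\right) + 5 \right)} + t{\left(11,7 \right)} j{\left(22,-4 \right)} = 0 + \left(-2\right) 7 \cdot 11 \left(22 + 6 \left(-4\right)\right) = 0 - 154 \left(22 - 24\right) = 0 - -308 = 0 + 308 = 308$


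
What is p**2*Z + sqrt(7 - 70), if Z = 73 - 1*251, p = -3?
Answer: -1602 + 3*I*sqrt(7) ≈ -1602.0 + 7.9373*I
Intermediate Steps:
Z = -178 (Z = 73 - 251 = -178)
p**2*Z + sqrt(7 - 70) = (-3)**2*(-178) + sqrt(7 - 70) = 9*(-178) + sqrt(-63) = -1602 + 3*I*sqrt(7)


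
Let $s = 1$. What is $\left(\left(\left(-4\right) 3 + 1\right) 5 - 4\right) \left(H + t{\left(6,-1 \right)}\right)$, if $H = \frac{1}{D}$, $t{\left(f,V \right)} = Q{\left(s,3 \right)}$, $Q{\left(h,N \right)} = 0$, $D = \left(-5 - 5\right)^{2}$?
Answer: $- \frac{59}{100} \approx -0.59$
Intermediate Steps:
$D = 100$ ($D = \left(-10\right)^{2} = 100$)
$t{\left(f,V \right)} = 0$
$H = \frac{1}{100} \approx 0.01$
$\left(\left(\left(-4\right) 3 + 1\right) 5 - 4\right) \left(H + t{\left(6,-1 \right)}\right) = \left(\left(\left(-4\right) 3 + 1\right) 5 - 4\right) \left(\frac{1}{100} + 0\right) = \left(\left(-12 + 1\right) 5 - 4\right) \frac{1}{100} = \left(\left(-11\right) 5 - 4\right) \frac{1}{100} = \left(-55 - 4\right) \frac{1}{100} = \left(-59\right) \frac{1}{100} = - \frac{59}{100}$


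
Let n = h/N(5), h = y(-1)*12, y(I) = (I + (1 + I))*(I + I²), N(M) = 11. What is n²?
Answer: 0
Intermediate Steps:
y(I) = (1 + 2*I)*(I + I²)
h = 0 (h = -(1 + 2*(-1)² + 3*(-1))*12 = -(1 + 2*1 - 3)*12 = -(1 + 2 - 3)*12 = -1*0*12 = 0*12 = 0)
n = 0 (n = 0/11 = 0*(1/11) = 0)
n² = 0² = 0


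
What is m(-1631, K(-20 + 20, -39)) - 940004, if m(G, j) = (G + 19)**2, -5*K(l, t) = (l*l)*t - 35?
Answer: 1658540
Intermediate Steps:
K(l, t) = 7 - t*l**2/5 (K(l, t) = -((l*l)*t - 35)/5 = -(l**2*t - 35)/5 = -(t*l**2 - 35)/5 = -(-35 + t*l**2)/5 = 7 - t*l**2/5)
m(G, j) = (19 + G)**2
m(-1631, K(-20 + 20, -39)) - 940004 = (19 - 1631)**2 - 940004 = (-1612)**2 - 940004 = 2598544 - 940004 = 1658540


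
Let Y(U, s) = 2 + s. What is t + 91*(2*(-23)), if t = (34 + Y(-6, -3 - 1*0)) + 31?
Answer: -4122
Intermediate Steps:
t = 64 (t = (34 + (2 + (-3 - 1*0))) + 31 = (34 + (2 + (-3 + 0))) + 31 = (34 + (2 - 3)) + 31 = (34 - 1) + 31 = 33 + 31 = 64)
t + 91*(2*(-23)) = 64 + 91*(2*(-23)) = 64 + 91*(-46) = 64 - 4186 = -4122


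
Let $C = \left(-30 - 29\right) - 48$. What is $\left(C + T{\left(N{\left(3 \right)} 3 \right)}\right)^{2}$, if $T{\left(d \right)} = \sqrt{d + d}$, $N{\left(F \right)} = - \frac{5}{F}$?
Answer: $\left(107 - i \sqrt{10}\right)^{2} \approx 11439.0 - 676.73 i$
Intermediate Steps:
$C = -107$ ($C = -59 - 48 = -107$)
$T{\left(d \right)} = \sqrt{2} \sqrt{d}$ ($T{\left(d \right)} = \sqrt{2 d} = \sqrt{2} \sqrt{d}$)
$\left(C + T{\left(N{\left(3 \right)} 3 \right)}\right)^{2} = \left(-107 + \sqrt{2} \sqrt{- \frac{5}{3} \cdot 3}\right)^{2} = \left(-107 + \sqrt{2} \sqrt{\left(-5\right) \frac{1}{3} \cdot 3}\right)^{2} = \left(-107 + \sqrt{2} \sqrt{\left(- \frac{5}{3}\right) 3}\right)^{2} = \left(-107 + \sqrt{2} \sqrt{-5}\right)^{2} = \left(-107 + \sqrt{2} i \sqrt{5}\right)^{2} = \left(-107 + i \sqrt{10}\right)^{2}$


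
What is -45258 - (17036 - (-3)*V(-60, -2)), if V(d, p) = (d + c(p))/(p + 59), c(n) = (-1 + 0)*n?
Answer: -1183528/19 ≈ -62291.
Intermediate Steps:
c(n) = -n
V(d, p) = (d - p)/(59 + p) (V(d, p) = (d - p)/(p + 59) = (d - p)/(59 + p))
-45258 - (17036 - (-3)*V(-60, -2)) = -45258 - (17036 - (-3)*(-60 - 1*(-2))/(59 - 2)) = -45258 - (17036 - (-3)*(-60 + 2)/57) = -45258 - (17036 - (-3)*(1/57)*(-58)) = -45258 - (17036 - (-3)*(-58)/57) = -45258 - (17036 - 1*58/19) = -45258 - (17036 - 58/19) = -45258 - 1*323626/19 = -45258 - 323626/19 = -1183528/19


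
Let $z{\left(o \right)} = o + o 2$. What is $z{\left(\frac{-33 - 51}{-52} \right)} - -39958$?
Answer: $\frac{519517}{13} \approx 39963.0$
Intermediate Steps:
$z{\left(o \right)} = 3 o$ ($z{\left(o \right)} = o + 2 o = 3 o$)
$z{\left(\frac{-33 - 51}{-52} \right)} - -39958 = 3 \frac{-33 - 51}{-52} - -39958 = 3 \left(\left(-84\right) \left(- \frac{1}{52}\right)\right) + 39958 = 3 \cdot \frac{21}{13} + 39958 = \frac{63}{13} + 39958 = \frac{519517}{13}$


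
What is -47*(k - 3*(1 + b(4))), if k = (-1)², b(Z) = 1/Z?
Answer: 517/4 ≈ 129.25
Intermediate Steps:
k = 1
-47*(k - 3*(1 + b(4))) = -47*(1 - 3*(1 + 1/4)) = -47*(1 - 3*(1 + ¼)) = -47*(1 - 3*5/4) = -47*(1 - 15/4) = -47*(-11/4) = 517/4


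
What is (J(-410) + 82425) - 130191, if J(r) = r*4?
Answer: -49406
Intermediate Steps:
J(r) = 4*r
(J(-410) + 82425) - 130191 = (4*(-410) + 82425) - 130191 = (-1640 + 82425) - 130191 = 80785 - 130191 = -49406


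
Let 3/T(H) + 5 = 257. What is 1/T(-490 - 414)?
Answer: 84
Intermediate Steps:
T(H) = 1/84 (T(H) = 3/(-5 + 257) = 3/252 = 3*(1/252) = 1/84)
1/T(-490 - 414) = 1/(1/84) = 84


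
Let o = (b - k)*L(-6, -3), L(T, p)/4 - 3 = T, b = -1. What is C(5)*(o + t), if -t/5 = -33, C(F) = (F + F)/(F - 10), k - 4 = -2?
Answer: -402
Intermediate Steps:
k = 2 (k = 4 - 2 = 2)
C(F) = 2*F/(-10 + F) (C(F) = (2*F)/(-10 + F) = 2*F/(-10 + F))
L(T, p) = 12 + 4*T
t = 165 (t = -5*(-33) = 165)
o = 36 (o = (-1 - 1*2)*(12 + 4*(-6)) = (-1 - 2)*(12 - 24) = -3*(-12) = 36)
C(5)*(o + t) = (2*5/(-10 + 5))*(36 + 165) = (2*5/(-5))*201 = (2*5*(-⅕))*201 = -2*201 = -402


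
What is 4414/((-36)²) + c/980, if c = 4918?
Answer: 1337431/158760 ≈ 8.4242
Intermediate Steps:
4414/((-36)²) + c/980 = 4414/((-36)²) + 4918/980 = 4414/1296 + 4918*(1/980) = 4414*(1/1296) + 2459/490 = 2207/648 + 2459/490 = 1337431/158760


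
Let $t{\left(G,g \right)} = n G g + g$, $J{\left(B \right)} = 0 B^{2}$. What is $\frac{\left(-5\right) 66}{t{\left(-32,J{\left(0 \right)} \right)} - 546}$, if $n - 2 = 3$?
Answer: $\frac{55}{91} \approx 0.6044$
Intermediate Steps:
$n = 5$ ($n = 2 + 3 = 5$)
$J{\left(B \right)} = 0$
$t{\left(G,g \right)} = g + 5 G g$ ($t{\left(G,g \right)} = 5 G g + g = g + 5 G g$)
$\frac{\left(-5\right) 66}{t{\left(-32,J{\left(0 \right)} \right)} - 546} = \frac{\left(-5\right) 66}{0 \left(1 + 5 \left(-32\right)\right) - 546} = - \frac{330}{0 \left(1 - 160\right) - 546} = - \frac{330}{0 \left(-159\right) - 546} = - \frac{330}{0 - 546} = - \frac{330}{-546} = \left(-330\right) \left(- \frac{1}{546}\right) = \frac{55}{91}$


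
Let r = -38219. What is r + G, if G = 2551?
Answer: -35668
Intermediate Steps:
r + G = -38219 + 2551 = -35668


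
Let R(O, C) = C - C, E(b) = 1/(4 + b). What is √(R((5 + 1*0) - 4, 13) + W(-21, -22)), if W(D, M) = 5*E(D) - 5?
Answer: 3*I*√170/17 ≈ 2.3009*I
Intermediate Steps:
W(D, M) = -5 + 5/(4 + D) (W(D, M) = 5/(4 + D) - 5 = -5 + 5/(4 + D))
R(O, C) = 0
√(R((5 + 1*0) - 4, 13) + W(-21, -22)) = √(0 + 5*(-3 - 1*(-21))/(4 - 21)) = √(0 + 5*(-3 + 21)/(-17)) = √(0 + 5*(-1/17)*18) = √(0 - 90/17) = √(-90/17) = 3*I*√170/17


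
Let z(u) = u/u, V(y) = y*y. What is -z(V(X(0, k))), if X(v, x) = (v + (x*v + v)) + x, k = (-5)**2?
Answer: -1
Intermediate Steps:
k = 25
X(v, x) = x + 2*v + v*x (X(v, x) = (v + (v*x + v)) + x = (v + (v + v*x)) + x = (2*v + v*x) + x = x + 2*v + v*x)
V(y) = y**2
z(u) = 1
-z(V(X(0, k))) = -1*1 = -1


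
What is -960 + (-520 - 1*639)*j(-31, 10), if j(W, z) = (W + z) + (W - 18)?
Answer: 80170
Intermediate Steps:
j(W, z) = -18 + z + 2*W (j(W, z) = (W + z) + (-18 + W) = -18 + z + 2*W)
-960 + (-520 - 1*639)*j(-31, 10) = -960 + (-520 - 1*639)*(-18 + 10 + 2*(-31)) = -960 + (-520 - 639)*(-18 + 10 - 62) = -960 - 1159*(-70) = -960 + 81130 = 80170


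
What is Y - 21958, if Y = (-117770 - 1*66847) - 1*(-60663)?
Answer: -145912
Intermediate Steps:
Y = -123954 (Y = (-117770 - 66847) + 60663 = -184617 + 60663 = -123954)
Y - 21958 = -123954 - 21958 = -145912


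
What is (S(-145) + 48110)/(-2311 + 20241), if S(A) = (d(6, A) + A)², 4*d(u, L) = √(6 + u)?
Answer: 276543/71720 - 29*√3/3586 ≈ 3.8419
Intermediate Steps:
d(u, L) = √(6 + u)/4
S(A) = (A + √3/2)² (S(A) = (√(6 + 6)/4 + A)² = (√12/4 + A)² = ((2*√3)/4 + A)² = (√3/2 + A)² = (A + √3/2)²)
(S(-145) + 48110)/(-2311 + 20241) = ((√3 + 2*(-145))²/4 + 48110)/(-2311 + 20241) = ((√3 - 290)²/4 + 48110)/17930 = ((-290 + √3)²/4 + 48110)*(1/17930) = (48110 + (-290 + √3)²/4)*(1/17930) = 4811/1793 + (-290 + √3)²/71720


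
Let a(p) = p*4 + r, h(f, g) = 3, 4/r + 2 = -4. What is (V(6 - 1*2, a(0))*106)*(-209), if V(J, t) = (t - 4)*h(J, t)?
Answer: 310156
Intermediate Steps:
r = -2/3 (r = 4/(-2 - 4) = 4/(-6) = 4*(-1/6) = -2/3 ≈ -0.66667)
a(p) = -2/3 + 4*p (a(p) = p*4 - 2/3 = 4*p - 2/3 = -2/3 + 4*p)
V(J, t) = -12 + 3*t (V(J, t) = (t - 4)*3 = (-4 + t)*3 = -12 + 3*t)
(V(6 - 1*2, a(0))*106)*(-209) = ((-12 + 3*(-2/3 + 4*0))*106)*(-209) = ((-12 + 3*(-2/3 + 0))*106)*(-209) = ((-12 + 3*(-2/3))*106)*(-209) = ((-12 - 2)*106)*(-209) = -14*106*(-209) = -1484*(-209) = 310156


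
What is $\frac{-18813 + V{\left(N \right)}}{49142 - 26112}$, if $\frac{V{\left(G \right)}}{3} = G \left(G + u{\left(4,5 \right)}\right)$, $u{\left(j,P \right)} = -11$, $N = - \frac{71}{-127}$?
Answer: $- \frac{60743463}{74290174} \approx -0.81765$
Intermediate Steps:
$N = \frac{71}{127}$ ($N = \left(-71\right) \left(- \frac{1}{127}\right) = \frac{71}{127} \approx 0.55906$)
$V{\left(G \right)} = 3 G \left(-11 + G\right)$ ($V{\left(G \right)} = 3 G \left(G - 11\right) = 3 G \left(-11 + G\right)$)
$\frac{-18813 + V{\left(N \right)}}{49142 - 26112} = \frac{-18813 + 3 \cdot \frac{71}{127} \left(-11 + \frac{71}{127}\right)}{49142 - 26112} = \frac{-18813 + 3 \cdot \frac{71}{127} \left(- \frac{1326}{127}\right)}{23030} = \left(-18813 - \frac{282438}{16129}\right) \frac{1}{23030} = \left(- \frac{303717315}{16129}\right) \frac{1}{23030} = - \frac{60743463}{74290174}$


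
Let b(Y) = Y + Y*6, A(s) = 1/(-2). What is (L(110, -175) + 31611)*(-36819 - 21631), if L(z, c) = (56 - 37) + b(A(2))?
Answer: -1848568925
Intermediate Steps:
A(s) = -½
b(Y) = 7*Y (b(Y) = Y + 6*Y = 7*Y)
L(z, c) = 31/2 (L(z, c) = (56 - 37) + 7*(-½) = 19 - 7/2 = 31/2)
(L(110, -175) + 31611)*(-36819 - 21631) = (31/2 + 31611)*(-36819 - 21631) = (63253/2)*(-58450) = -1848568925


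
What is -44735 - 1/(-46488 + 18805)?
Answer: -1238399004/27683 ≈ -44735.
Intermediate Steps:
-44735 - 1/(-46488 + 18805) = -44735 - 1/(-27683) = -44735 - 1*(-1/27683) = -44735 + 1/27683 = -1238399004/27683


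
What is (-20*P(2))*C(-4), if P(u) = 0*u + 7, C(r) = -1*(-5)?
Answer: -700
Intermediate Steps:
C(r) = 5
P(u) = 7 (P(u) = 0 + 7 = 7)
(-20*P(2))*C(-4) = -20*7*5 = -140*5 = -700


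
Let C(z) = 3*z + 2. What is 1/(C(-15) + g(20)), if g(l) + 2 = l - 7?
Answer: -1/32 ≈ -0.031250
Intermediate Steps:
g(l) = -9 + l (g(l) = -2 + (l - 7) = -2 + (-7 + l) = -9 + l)
C(z) = 2 + 3*z
1/(C(-15) + g(20)) = 1/((2 + 3*(-15)) + (-9 + 20)) = 1/((2 - 45) + 11) = 1/(-43 + 11) = 1/(-32) = -1/32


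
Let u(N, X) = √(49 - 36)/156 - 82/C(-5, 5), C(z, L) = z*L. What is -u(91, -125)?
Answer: -82/25 - √13/156 ≈ -3.3031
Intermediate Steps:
C(z, L) = L*z
u(N, X) = 82/25 + √13/156 (u(N, X) = √(49 - 36)/156 - 82/(5*(-5)) = √13*(1/156) - 82/(-25) = √13/156 - 82*(-1/25) = √13/156 + 82/25 = 82/25 + √13/156)
-u(91, -125) = -(82/25 + √13/156) = -82/25 - √13/156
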